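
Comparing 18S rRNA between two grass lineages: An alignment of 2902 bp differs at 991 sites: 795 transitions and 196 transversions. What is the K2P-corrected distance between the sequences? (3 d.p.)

P = 795/2902 ≈ 0.273949 and Q = 196/2902 ≈ 0.06754.
Under the Kimura two-parameter model, d = −½ ln(1 − 2P − Q) − ¼ ln(1 − 2Q).
1 − 2P − Q = 0.384562, giving −½ ln(0.384562) = 0.477825.
1 − 2Q = 0.86492, giving −¼ ln(0.86492) = 0.036280.
d = 0.477825 + 0.036280 = 0.514105.

0.514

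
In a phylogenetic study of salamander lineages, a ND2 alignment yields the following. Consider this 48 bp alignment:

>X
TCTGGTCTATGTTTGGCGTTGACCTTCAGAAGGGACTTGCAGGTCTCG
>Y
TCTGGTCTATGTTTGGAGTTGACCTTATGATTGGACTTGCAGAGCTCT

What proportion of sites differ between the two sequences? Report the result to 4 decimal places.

The sequences differ at 8 of 48 positions (sites 17, 27, 28, 31, 32, 43, 44, 48).
p = 8/48 = 0.166666… ≈ 0.1667 (to 4 d.p.).

0.1667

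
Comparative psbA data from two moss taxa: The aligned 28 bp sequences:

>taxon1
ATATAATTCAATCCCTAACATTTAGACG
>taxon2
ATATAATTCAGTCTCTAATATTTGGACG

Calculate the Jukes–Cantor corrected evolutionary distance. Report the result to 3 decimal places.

The sequences differ at 4 of 28 sites (11, 14, 19, 24), so p = 4/28 ≈ 0.142857.
d = −(3/4) ln(1 − 4p/3) = −0.75 ln(1 − 0.190476) = −0.75 ln(0.809524)
  = −0.75 × (-0.211309) = 0.158482 substitutions/site.

0.158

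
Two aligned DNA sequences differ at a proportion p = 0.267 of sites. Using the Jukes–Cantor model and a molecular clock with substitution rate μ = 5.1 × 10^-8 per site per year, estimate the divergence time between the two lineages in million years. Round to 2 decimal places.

3.24

d = −(3/4) ln(1 − 4p/3) = −0.75 ln(1 − 0.356) = −0.75 ln(0.644)
  = −0.75 × (-0.440057) = 0.330043 substitutions/site.
Under a molecular clock d = 2μt, so t = d/(2μ) = 0.330043 / (2 × 5.1 × 10^-8) = 3.24 million years.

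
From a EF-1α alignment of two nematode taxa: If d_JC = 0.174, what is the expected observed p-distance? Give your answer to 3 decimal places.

0.155

p = (3/4)(1 − e^(−4d/3)) = 0.75 × (1 − e^(-0.232)) = 0.75 × (1 − 0.792946) = 0.155291.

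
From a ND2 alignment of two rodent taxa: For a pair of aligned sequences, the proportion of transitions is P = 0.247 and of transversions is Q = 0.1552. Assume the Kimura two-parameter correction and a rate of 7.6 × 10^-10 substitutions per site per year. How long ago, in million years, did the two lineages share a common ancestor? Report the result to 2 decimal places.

405.71

Under the Kimura two-parameter model, d = −½ ln(1 − 2P − Q) − ¼ ln(1 − 2Q).
1 − 2P − Q = 0.3508, giving −½ ln(0.3508) = 0.523770.
1 − 2Q = 0.6896, giving −¼ ln(0.6896) = 0.092911.
d = 0.523770 + 0.092911 = 0.616681.
Under a molecular clock d = 2μt, so t = d/(2μ) = 0.616681 / (2 × 7.6 × 10^-10) = 405.71 million years.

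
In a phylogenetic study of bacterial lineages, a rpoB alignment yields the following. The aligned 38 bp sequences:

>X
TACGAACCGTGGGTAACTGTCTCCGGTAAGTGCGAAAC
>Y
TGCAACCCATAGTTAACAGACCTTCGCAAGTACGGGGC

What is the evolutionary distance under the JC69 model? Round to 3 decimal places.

0.681

The sequences differ at 17 of 38 sites, so p = 17/38 ≈ 0.447368.
d = −(3/4) ln(1 − 4p/3) = −0.75 ln(1 − 0.596491) = −0.75 ln(0.403509)
  = −0.75 × (-0.907556) = 0.680667 substitutions/site.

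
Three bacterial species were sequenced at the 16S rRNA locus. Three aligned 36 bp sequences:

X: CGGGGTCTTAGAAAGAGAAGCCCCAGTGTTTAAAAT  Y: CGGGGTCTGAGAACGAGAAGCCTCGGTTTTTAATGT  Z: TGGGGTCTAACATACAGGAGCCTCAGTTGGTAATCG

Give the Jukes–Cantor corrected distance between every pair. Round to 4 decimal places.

X–Y: 7/36 sites differ → p ≈ 0.194444, d = −0.75 ln(1 − 0.259259) = 0.225078 ≈ 0.2251.
X–Z: 13/36 sites differ → p ≈ 0.361111, d = −0.75 ln(1 − 0.481481) = 0.492584 ≈ 0.4926.
Y–Z: 12/36 sites differ → p ≈ 0.333333, d = −0.75 ln(1 − 0.444444) = 0.440839 ≈ 0.4408.

d(X,Y) = 0.2251, d(X,Z) = 0.4926, d(Y,Z) = 0.4408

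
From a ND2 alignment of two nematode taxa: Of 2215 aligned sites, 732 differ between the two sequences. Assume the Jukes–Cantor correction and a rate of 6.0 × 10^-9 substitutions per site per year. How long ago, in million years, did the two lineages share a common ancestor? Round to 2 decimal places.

36.31

p = 732/2215 ≈ 0.330474.
d = −(3/4) ln(1 − 4p/3) = −0.75 ln(1 − 0.440632) = −0.75 ln(0.559368)
  = −0.75 × (-0.580948) = 0.435711 substitutions/site.
Under a molecular clock d = 2μt, so t = d/(2μ) = 0.435711 / (2 × 6.0 × 10^-9) = 36.31 million years.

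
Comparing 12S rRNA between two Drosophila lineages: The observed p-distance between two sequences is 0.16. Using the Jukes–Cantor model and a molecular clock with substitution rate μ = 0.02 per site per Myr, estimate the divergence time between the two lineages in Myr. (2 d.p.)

4.50

d = −(3/4) ln(1 − 4p/3) = −0.75 ln(1 − 0.213333) = −0.75 ln(0.786667)
  = −0.75 × (-0.239950) = 0.179963 substitutions/site.
Under a molecular clock d = 2μt, so t = d/(2μ) = 0.179963 / (2 × 0.02) = 4.50 Myr.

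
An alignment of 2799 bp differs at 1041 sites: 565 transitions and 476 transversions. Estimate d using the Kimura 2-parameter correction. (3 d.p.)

P = 565/2799 ≈ 0.201858 and Q = 476/2799 ≈ 0.170061.
Under the Kimura two-parameter model, d = −½ ln(1 − 2P − Q) − ¼ ln(1 − 2Q).
1 − 2P − Q = 0.426223, giving −½ ln(0.426223) = 0.426396.
1 − 2Q = 0.659878, giving −¼ ln(0.659878) = 0.103925.
d = 0.426396 + 0.103925 = 0.530321.

0.530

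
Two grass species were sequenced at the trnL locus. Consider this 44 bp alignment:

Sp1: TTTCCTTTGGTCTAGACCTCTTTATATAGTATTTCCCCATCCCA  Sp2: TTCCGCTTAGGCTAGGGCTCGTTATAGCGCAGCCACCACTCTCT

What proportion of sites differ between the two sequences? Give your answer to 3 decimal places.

0.432

The sequences differ at 19 of 44 positions.
p = 19/44 = 0.431818… ≈ 0.432 (to 3 d.p.).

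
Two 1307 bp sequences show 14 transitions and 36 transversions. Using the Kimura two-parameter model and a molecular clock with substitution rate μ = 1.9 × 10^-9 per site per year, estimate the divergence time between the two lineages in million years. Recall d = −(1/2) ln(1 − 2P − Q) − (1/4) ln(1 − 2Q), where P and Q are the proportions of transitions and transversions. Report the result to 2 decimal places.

P = 14/1307 ≈ 0.010712 and Q = 36/1307 ≈ 0.027544.
Under the Kimura two-parameter model, d = −½ ln(1 − 2P − Q) − ¼ ln(1 − 2Q).
1 − 2P − Q = 0.951032, giving −½ ln(0.951032) = 0.025104.
1 − 2Q = 0.944912, giving −¼ ln(0.944912) = 0.014166.
d = 0.025104 + 0.014166 = 0.039270.
Under a molecular clock d = 2μt, so t = d/(2μ) = 0.039270 / (2 × 1.9 × 10^-9) = 10.33 million years.

10.33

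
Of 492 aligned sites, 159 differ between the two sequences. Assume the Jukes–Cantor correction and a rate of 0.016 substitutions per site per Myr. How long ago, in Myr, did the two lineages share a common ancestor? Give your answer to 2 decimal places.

13.21

p = 159/492 ≈ 0.323171.
d = −(3/4) ln(1 − 4p/3) = −0.75 ln(1 − 0.430895) = −0.75 ln(0.569105)
  = −0.75 × (-0.563690) = 0.422768 substitutions/site.
Under a molecular clock d = 2μt, so t = d/(2μ) = 0.422768 / (2 × 0.016) = 13.21 Myr.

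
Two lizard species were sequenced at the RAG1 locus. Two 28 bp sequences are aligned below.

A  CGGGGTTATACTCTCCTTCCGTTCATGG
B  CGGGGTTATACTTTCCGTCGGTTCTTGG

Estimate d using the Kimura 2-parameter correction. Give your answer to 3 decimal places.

0.159

Of 28 sites, 1 differences are transitions and 3 are transversions, so P = 1/28 ≈ 0.035714 and Q = 3/28 ≈ 0.107143.
Under the Kimura two-parameter model, d = −½ ln(1 − 2P − Q) − ¼ ln(1 − 2Q).
1 − 2P − Q = 0.821429, giving −½ ln(0.821429) = 0.098355.
1 − 2Q = 0.785714, giving −¼ ln(0.785714) = 0.060291.
d = 0.098355 + 0.060291 = 0.158646.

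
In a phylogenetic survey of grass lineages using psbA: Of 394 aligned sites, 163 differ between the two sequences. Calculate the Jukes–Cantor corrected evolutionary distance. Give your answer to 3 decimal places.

0.602

p = 163/394 ≈ 0.413706.
d = −(3/4) ln(1 − 4p/3) = −0.75 ln(1 − 0.551608) = −0.75 ln(0.448392)
  = −0.75 × (-0.802087) = 0.601565 substitutions/site.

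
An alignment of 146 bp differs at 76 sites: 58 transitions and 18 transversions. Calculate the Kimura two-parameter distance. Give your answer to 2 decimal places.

P = 58/146 ≈ 0.39726 and Q = 18/146 ≈ 0.123288.
Under the Kimura two-parameter model, d = −½ ln(1 − 2P − Q) − ¼ ln(1 − 2Q).
1 − 2P − Q = 0.082192, giving −½ ln(0.082192) = 1.249349.
1 − 2Q = 0.753424, giving −¼ ln(0.753424) = 0.070782.
d = 1.249349 + 0.070782 = 1.320131.

1.32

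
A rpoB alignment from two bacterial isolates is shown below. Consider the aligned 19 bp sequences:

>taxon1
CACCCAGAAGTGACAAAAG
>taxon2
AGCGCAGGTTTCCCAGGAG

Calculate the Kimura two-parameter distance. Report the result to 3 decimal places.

0.917

Of 19 sites, 4 differences are transitions and 6 are transversions, so P = 4/19 ≈ 0.210526 and Q = 6/19 ≈ 0.315789.
Under the Kimura two-parameter model, d = −½ ln(1 − 2P − Q) − ¼ ln(1 − 2Q).
1 − 2P − Q = 0.263159, giving −½ ln(0.263159) = 0.667498.
1 − 2Q = 0.368422, giving −¼ ln(0.368422) = 0.249632.
d = 0.667498 + 0.249632 = 0.917130.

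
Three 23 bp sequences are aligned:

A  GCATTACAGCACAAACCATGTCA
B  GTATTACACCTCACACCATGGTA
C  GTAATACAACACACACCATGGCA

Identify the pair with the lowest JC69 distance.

A–B: 6/23 differ, p = 0.261, d = 0.321.
A–C: 5/23 differ, p = 0.217, d = 0.257.
B–C: 4/23 differ, p = 0.174, d = 0.198.
The smallest distance is between B and C.

B and C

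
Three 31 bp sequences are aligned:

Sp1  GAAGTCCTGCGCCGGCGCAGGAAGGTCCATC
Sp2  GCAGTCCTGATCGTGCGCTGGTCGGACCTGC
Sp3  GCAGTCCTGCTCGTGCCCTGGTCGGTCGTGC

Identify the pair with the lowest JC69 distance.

Sp2 and Sp3

Sp1–Sp2: 11/31 differ, p = 0.355, d = 0.481.
Sp1–Sp3: 11/31 differ, p = 0.355, d = 0.481.
Sp2–Sp3: 4/31 differ, p = 0.129, d = 0.142.
The smallest distance is between Sp2 and Sp3.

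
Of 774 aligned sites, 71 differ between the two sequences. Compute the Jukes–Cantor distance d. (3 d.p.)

0.098

p = 71/774 ≈ 0.091731.
d = −(3/4) ln(1 − 4p/3) = −0.75 ln(1 − 0.122308) = −0.75 ln(0.877692)
  = −0.75 × (-0.130460) = 0.097845 substitutions/site.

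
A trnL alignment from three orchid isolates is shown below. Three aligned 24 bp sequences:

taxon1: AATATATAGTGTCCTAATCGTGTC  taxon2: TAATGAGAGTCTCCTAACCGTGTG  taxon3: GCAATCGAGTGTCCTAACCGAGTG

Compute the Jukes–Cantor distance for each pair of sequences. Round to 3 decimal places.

d(taxon1,taxon2) = 0.441, d(taxon1,taxon3) = 0.441, d(taxon2,taxon3) = 0.369

taxon1–taxon2: 8/24 sites differ → p ≈ 0.333333, d = −0.75 ln(1 − 0.444444) = 0.440839 ≈ 0.441.
taxon1–taxon3: 8/24 sites differ → p ≈ 0.333333, d = −0.75 ln(1 − 0.444444) = 0.440839 ≈ 0.441.
taxon2–taxon3: 7/24 sites differ → p ≈ 0.291667, d = −0.75 ln(1 − 0.388889) = 0.369358 ≈ 0.369.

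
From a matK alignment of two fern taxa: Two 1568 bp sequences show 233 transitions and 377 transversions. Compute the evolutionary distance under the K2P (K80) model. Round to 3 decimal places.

P = 233/1568 ≈ 0.148597 and Q = 377/1568 ≈ 0.240434.
Under the Kimura two-parameter model, d = −½ ln(1 − 2P − Q) − ¼ ln(1 − 2Q).
1 − 2P − Q = 0.462372, giving −½ ln(0.462372) = 0.385693.
1 − 2Q = 0.519132, giving −¼ ln(0.519132) = 0.163899.
d = 0.385693 + 0.163899 = 0.549592.

0.550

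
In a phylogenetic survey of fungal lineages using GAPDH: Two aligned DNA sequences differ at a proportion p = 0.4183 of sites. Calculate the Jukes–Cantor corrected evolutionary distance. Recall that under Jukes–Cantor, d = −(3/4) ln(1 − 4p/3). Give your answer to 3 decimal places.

0.612

d = −(3/4) ln(1 − 4p/3) = −0.75 ln(1 − 0.557733) = −0.75 ln(0.442267)
  = −0.75 × (-0.815842) = 0.611882 substitutions/site.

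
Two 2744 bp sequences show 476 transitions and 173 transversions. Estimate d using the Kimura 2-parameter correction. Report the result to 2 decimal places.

0.30

P = 476/2744 ≈ 0.173469 and Q = 173/2744 ≈ 0.063047.
Under the Kimura two-parameter model, d = −½ ln(1 − 2P − Q) − ¼ ln(1 − 2Q).
1 − 2P − Q = 0.590015, giving −½ ln(0.590015) = 0.263804.
1 − 2Q = 0.873906, giving −¼ ln(0.873906) = 0.033696.
d = 0.263804 + 0.033696 = 0.297500.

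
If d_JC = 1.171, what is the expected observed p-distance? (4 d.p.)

0.5926

p = (3/4)(1 − e^(−4d/3)) = 0.75 × (1 − e^(-1.561333)) = 0.75 × (1 − 0.209856) = 0.592608.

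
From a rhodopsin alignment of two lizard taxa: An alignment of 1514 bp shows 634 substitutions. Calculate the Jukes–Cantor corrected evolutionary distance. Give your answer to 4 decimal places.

p = 634/1514 ≈ 0.418758.
d = −(3/4) ln(1 − 4p/3) = −0.75 ln(1 − 0.558344) = −0.75 ln(0.441656)
  = −0.75 × (-0.817224) = 0.612918 substitutions/site.

0.6129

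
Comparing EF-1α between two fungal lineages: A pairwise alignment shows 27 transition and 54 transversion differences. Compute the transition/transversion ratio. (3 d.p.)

R = 27/54 = 0.500.

0.500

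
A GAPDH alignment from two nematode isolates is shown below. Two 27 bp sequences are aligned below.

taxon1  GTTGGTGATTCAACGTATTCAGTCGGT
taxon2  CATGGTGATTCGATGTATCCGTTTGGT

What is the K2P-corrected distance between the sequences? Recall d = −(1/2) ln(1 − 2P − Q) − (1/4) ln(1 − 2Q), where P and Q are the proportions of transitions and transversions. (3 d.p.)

Of 27 sites, 5 differences are transitions and 3 are transversions, so P = 5/27 ≈ 0.185185 and Q = 3/27 ≈ 0.111111.
Under the Kimura two-parameter model, d = −½ ln(1 − 2P − Q) − ¼ ln(1 − 2Q).
1 − 2P − Q = 0.518519, giving −½ ln(0.518519) = 0.328389.
1 − 2Q = 0.777778, giving −¼ ln(0.777778) = 0.062829.
d = 0.328389 + 0.062829 = 0.391218.

0.391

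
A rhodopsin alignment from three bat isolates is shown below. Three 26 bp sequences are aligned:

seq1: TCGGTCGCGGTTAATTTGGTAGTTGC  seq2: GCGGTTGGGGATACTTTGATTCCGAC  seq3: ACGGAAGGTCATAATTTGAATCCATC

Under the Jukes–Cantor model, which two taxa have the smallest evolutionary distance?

seq1–seq2: 11/26 differ, p = 0.423, d = 0.623.
seq1–seq3: 14/26 differ, p = 0.538, d = 0.949.
seq2–seq3: 9/26 differ, p = 0.346, d = 0.464.
The smallest distance is between seq2 and seq3.

seq2 and seq3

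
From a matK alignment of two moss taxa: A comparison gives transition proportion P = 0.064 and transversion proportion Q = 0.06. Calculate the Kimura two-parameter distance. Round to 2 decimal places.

0.14

Under the Kimura two-parameter model, d = −½ ln(1 − 2P − Q) − ¼ ln(1 − 2Q).
1 − 2P − Q = 0.812, giving −½ ln(0.812) = 0.104127.
1 − 2Q = 0.88, giving −¼ ln(0.88) = 0.031958.
d = 0.104127 + 0.031958 = 0.136085.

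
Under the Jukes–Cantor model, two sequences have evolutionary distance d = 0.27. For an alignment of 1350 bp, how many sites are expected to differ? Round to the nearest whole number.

306

Invert JC69: p = (3/4)(1 − e^(−4d/3)) = 0.75 × (1 − e^(-0.36)) = 0.75 × (1 − 0.697676) = 0.226743.
Expected differing sites = pL ≈ 0.226743 × 1350 = 306.10305 ≈ 306.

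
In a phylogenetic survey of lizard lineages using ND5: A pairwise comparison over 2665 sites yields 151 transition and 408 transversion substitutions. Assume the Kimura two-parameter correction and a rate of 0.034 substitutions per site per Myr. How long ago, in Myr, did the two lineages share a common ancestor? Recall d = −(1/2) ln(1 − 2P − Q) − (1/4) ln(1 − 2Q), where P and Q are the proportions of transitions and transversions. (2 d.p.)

P = 151/2665 ≈ 0.05666 and Q = 408/2665 ≈ 0.153096.
Under the Kimura two-parameter model, d = −½ ln(1 − 2P − Q) − ¼ ln(1 − 2Q).
1 − 2P − Q = 0.733584, giving −½ ln(0.733584) = 0.154907.
1 − 2Q = 0.693808, giving −¼ ln(0.693808) = 0.091390.
d = 0.154907 + 0.091390 = 0.246297.
Under a molecular clock d = 2μt, so t = d/(2μ) = 0.246297 / (2 × 0.034) = 3.62 Myr.

3.62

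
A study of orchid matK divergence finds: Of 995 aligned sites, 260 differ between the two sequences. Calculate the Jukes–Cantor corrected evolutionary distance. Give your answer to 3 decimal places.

p = 260/995 ≈ 0.261307.
d = −(3/4) ln(1 − 4p/3) = −0.75 ln(1 − 0.348409) = −0.75 ln(0.651591)
  = −0.75 × (-0.428338) = 0.321254 substitutions/site.

0.321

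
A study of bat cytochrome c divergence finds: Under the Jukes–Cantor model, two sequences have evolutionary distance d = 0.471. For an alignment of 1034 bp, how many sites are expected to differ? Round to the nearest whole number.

Invert JC69: p = (3/4)(1 − e^(−4d/3)) = 0.75 × (1 − e^(-0.628)) = 0.75 × (1 − 0.533658) = 0.349757.
Expected differing sites = pL ≈ 0.349757 × 1034 = 361.648738 ≈ 362.

362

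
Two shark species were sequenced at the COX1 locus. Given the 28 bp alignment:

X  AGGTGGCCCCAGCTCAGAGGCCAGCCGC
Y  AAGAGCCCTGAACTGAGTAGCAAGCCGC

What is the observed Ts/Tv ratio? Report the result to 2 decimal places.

0.67

Transitions are A↔G and C↔T; transversions are all other mismatches.
Transitions: 4. Transversions: 6.
R = 4/6 = 0.666666… ≈ 0.67 (to 2 d.p.).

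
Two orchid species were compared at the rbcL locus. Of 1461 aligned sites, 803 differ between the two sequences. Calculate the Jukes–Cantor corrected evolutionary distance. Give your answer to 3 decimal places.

p = 803/1461 ≈ 0.549624.
d = −(3/4) ln(1 − 4p/3) = −0.75 ln(1 − 0.732832) = −0.75 ln(0.267168)
  = −0.75 × (-1.319878) = 0.989909 substitutions/site.

0.990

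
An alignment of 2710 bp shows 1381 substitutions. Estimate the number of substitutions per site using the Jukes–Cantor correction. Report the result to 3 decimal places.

0.853

p = 1381/2710 ≈ 0.509594.
d = −(3/4) ln(1 − 4p/3) = −0.75 ln(1 − 0.679459) = −0.75 ln(0.320541)
  = −0.75 × (-1.137745) = 0.853309 substitutions/site.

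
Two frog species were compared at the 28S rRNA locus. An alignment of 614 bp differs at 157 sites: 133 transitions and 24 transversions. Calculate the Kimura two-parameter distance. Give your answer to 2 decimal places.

P = 133/614 ≈ 0.216612 and Q = 24/614 ≈ 0.039088.
Under the Kimura two-parameter model, d = −½ ln(1 − 2P − Q) − ¼ ln(1 − 2Q).
1 − 2P − Q = 0.527688, giving −½ ln(0.527688) = 0.319625.
1 − 2Q = 0.921824, giving −¼ ln(0.921824) = 0.020350.
d = 0.319625 + 0.020350 = 0.339975.

0.34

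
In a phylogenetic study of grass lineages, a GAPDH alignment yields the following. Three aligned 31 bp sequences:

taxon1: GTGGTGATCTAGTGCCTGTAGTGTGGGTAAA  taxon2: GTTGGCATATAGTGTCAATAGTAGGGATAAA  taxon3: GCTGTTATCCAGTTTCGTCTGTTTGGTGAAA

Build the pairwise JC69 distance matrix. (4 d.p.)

d(taxon1,taxon2) = 0.4217, d(taxon1,taxon3) = 0.6143, d(taxon2,taxon3) = 0.6913

taxon1–taxon2: 10/31 sites differ → p ≈ 0.322581, d = −0.75 ln(1 − 0.430108) = 0.421731 ≈ 0.4217.
taxon1–taxon3: 13/31 sites differ → p ≈ 0.419355, d = −0.75 ln(1 − 0.55914) = 0.614271 ≈ 0.6143.
taxon2–taxon3: 14/31 sites differ → p ≈ 0.451613, d = −0.75 ln(1 − 0.602151) = 0.691262 ≈ 0.6913.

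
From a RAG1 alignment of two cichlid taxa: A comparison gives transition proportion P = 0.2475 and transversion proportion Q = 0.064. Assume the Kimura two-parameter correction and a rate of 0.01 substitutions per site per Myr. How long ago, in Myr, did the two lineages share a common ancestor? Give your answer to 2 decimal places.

22.18

Under the Kimura two-parameter model, d = −½ ln(1 − 2P − Q) − ¼ ln(1 − 2Q).
1 − 2P − Q = 0.441, giving −½ ln(0.441) = 0.409355.
1 − 2Q = 0.872, giving −¼ ln(0.872) = 0.034241.
d = 0.409355 + 0.034241 = 0.443596.
Under a molecular clock d = 2μt, so t = d/(2μ) = 0.443596 / (2 × 0.01) = 22.18 Myr.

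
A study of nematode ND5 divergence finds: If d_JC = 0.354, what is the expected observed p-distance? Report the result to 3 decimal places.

0.282

p = (3/4)(1 − e^(−4d/3)) = 0.75 × (1 − e^(-0.472)) = 0.75 × (1 − 0.623754) = 0.282185.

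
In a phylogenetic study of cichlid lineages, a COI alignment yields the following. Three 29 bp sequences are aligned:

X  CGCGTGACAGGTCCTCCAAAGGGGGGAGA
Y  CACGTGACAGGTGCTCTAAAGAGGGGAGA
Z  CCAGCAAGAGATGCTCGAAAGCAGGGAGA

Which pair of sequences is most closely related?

X–Y: 4/29 differ, p = 0.138, d = 0.152.
X–Z: 10/29 differ, p = 0.345, d = 0.462.
Y–Z: 9/29 differ, p = 0.310, d = 0.401.
The smallest distance is between X and Y.

X and Y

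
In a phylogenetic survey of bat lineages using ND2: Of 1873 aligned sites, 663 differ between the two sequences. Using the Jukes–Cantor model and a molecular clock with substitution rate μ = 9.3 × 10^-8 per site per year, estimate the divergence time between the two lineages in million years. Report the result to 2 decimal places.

2.58

p = 663/1873 ≈ 0.353978.
d = −(3/4) ln(1 − 4p/3) = −0.75 ln(1 − 0.471971) = −0.75 ln(0.528029)
  = −0.75 × (-0.638604) = 0.478953 substitutions/site.
Under a molecular clock d = 2μt, so t = d/(2μ) = 0.478953 / (2 × 9.3 × 10^-8) = 2.58 million years.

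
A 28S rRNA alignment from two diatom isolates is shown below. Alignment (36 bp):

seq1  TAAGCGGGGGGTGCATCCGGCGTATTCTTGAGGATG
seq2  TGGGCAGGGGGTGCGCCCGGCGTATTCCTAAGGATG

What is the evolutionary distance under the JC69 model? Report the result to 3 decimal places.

The sequences differ at 7 of 36 sites (2, 3, 6, 15, 16, 28, 30), so p = 7/36 ≈ 0.194444.
d = −(3/4) ln(1 − 4p/3) = −0.75 ln(1 − 0.259259) = −0.75 ln(0.740741)
  = −0.75 × (-0.300104) = 0.225078 substitutions/site.

0.225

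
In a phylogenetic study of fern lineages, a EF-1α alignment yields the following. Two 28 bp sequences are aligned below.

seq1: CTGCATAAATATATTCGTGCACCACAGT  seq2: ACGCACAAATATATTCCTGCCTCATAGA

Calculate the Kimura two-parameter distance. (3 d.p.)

Of 28 sites, 4 differences are transitions and 4 are transversions, so P = 4/28 ≈ 0.142857 and Q = 4/28 ≈ 0.142857.
Under the Kimura two-parameter model, d = −½ ln(1 − 2P − Q) − ¼ ln(1 − 2Q).
1 − 2P − Q = 0.571429, giving −½ ln(0.571429) = 0.279808.
1 − 2Q = 0.714286, giving −¼ ln(0.714286) = 0.084118.
d = 0.279808 + 0.084118 = 0.363926.

0.364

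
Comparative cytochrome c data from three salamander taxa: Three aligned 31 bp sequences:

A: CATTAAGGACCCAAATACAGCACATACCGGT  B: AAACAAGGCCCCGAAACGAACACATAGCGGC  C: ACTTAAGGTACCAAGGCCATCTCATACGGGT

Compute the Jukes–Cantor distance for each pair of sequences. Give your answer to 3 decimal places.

A–B: 11/31 sites differ → p ≈ 0.354839, d = −0.75 ln(1 − 0.473119) = 0.480585 ≈ 0.481.
A–C: 10/31 sites differ → p ≈ 0.322581, d = −0.75 ln(1 − 0.430108) = 0.421731 ≈ 0.422.
B–C: 14/31 sites differ → p ≈ 0.451613, d = −0.75 ln(1 − 0.602151) = 0.691262 ≈ 0.691.

d(A,B) = 0.481, d(A,C) = 0.422, d(B,C) = 0.691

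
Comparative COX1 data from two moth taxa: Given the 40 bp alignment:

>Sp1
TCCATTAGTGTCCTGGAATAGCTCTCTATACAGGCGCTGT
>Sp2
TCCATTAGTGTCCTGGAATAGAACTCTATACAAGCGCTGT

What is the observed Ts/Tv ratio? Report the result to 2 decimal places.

0.50

Transitions are A↔G and C↔T; transversions are all other mismatches.
Transitions: 1. Transversions: 2.
R = 1/2 = 0.50.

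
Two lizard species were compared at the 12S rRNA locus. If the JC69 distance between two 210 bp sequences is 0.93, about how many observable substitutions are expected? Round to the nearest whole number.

112

Invert JC69: p = (3/4)(1 − e^(−4d/3)) = 0.75 × (1 − e^(-1.24)) = 0.75 × (1 − 0.289384) = 0.532962.
Expected differing sites = pL ≈ 0.532962 × 210 = 111.92202 ≈ 112.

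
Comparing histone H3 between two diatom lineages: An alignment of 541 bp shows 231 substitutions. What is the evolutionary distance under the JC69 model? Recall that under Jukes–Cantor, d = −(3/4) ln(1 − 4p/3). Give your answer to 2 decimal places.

0.63

p = 231/541 ≈ 0.426987.
d = −(3/4) ln(1 − 4p/3) = −0.75 ln(1 − 0.569316) = −0.75 ln(0.430684)
  = −0.75 × (-0.842381) = 0.631786 substitutions/site.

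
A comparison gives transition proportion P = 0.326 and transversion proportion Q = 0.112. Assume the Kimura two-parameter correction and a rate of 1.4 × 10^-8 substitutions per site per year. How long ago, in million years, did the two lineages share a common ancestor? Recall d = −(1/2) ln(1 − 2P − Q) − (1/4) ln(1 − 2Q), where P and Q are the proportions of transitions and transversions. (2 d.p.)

Under the Kimura two-parameter model, d = −½ ln(1 − 2P − Q) − ¼ ln(1 − 2Q).
1 − 2P − Q = 0.236, giving −½ ln(0.236) = 0.721962.
1 − 2Q = 0.776, giving −¼ ln(0.776) = 0.063401.
d = 0.721962 + 0.063401 = 0.785363.
Under a molecular clock d = 2μt, so t = d/(2μ) = 0.785363 / (2 × 1.4 × 10^-8) = 28.05 million years.

28.05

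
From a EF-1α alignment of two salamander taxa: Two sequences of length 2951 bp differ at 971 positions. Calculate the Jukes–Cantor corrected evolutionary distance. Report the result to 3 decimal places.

0.433

p = 971/2951 ≈ 0.329041.
d = −(3/4) ln(1 − 4p/3) = −0.75 ln(1 − 0.438721) = −0.75 ln(0.561279)
  = −0.75 × (-0.577537) = 0.433153 substitutions/site.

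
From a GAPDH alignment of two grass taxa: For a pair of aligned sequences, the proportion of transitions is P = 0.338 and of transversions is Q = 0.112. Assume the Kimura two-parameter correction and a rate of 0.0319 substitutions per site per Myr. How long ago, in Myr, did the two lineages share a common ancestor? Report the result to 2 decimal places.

Under the Kimura two-parameter model, d = −½ ln(1 − 2P − Q) − ¼ ln(1 − 2Q).
1 − 2P − Q = 0.212, giving −½ ln(0.212) = 0.775585.
1 − 2Q = 0.776, giving −¼ ln(0.776) = 0.063401.
d = 0.775585 + 0.063401 = 0.838986.
Under a molecular clock d = 2μt, so t = d/(2μ) = 0.838986 / (2 × 0.0319) = 13.15 Myr.

13.15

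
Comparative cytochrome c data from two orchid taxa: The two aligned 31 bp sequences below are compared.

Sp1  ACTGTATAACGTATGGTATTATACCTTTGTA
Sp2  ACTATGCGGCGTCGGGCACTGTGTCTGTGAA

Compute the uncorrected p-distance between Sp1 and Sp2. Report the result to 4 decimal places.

0.4516

The sequences differ at 14 of 31 positions.
p = 14/31 = 0.451612… ≈ 0.4516 (to 4 d.p.).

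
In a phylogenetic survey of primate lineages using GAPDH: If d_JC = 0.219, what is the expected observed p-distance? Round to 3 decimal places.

0.190

p = (3/4)(1 − e^(−4d/3)) = 0.75 × (1 − e^(-0.292)) = 0.75 × (1 − 0.746769) = 0.189923.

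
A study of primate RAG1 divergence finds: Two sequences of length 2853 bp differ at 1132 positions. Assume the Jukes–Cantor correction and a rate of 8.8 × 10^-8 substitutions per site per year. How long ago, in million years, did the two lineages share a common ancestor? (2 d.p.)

3.21

p = 1132/2853 ≈ 0.396775.
d = −(3/4) ln(1 − 4p/3) = −0.75 ln(1 − 0.529033) = −0.75 ln(0.470967)
  = −0.75 × (-0.752967) = 0.564725 substitutions/site.
Under a molecular clock d = 2μt, so t = d/(2μ) = 0.564725 / (2 × 8.8 × 10^-8) = 3.21 million years.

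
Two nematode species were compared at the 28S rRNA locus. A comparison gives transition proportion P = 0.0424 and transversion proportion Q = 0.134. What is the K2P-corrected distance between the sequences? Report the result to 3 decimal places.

0.201

Under the Kimura two-parameter model, d = −½ ln(1 − 2P − Q) − ¼ ln(1 − 2Q).
1 − 2P − Q = 0.7812, giving −½ ln(0.7812) = 0.123462.
1 − 2Q = 0.732, giving −¼ ln(0.732) = 0.077994.
d = 0.123462 + 0.077994 = 0.201456.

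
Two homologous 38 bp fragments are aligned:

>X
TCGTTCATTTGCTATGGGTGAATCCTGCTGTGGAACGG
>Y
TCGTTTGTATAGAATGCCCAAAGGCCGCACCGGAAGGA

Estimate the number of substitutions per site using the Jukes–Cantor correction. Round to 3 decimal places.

0.749

The sequences differ at 18 of 38 sites, so p = 18/38 ≈ 0.473684.
d = −(3/4) ln(1 − 4p/3) = −0.75 ln(1 − 0.631579) = −0.75 ln(0.368421)
  = −0.75 × (-0.998529) = 0.748897 substitutions/site.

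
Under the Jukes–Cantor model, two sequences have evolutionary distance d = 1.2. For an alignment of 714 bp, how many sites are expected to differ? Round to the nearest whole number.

Invert JC69: p = (3/4)(1 − e^(−4d/3)) = 0.75 × (1 − e^(-1.6)) = 0.75 × (1 − 0.201897) = 0.598577.
Expected differing sites = pL ≈ 0.598577 × 714 = 427.383978 ≈ 427.

427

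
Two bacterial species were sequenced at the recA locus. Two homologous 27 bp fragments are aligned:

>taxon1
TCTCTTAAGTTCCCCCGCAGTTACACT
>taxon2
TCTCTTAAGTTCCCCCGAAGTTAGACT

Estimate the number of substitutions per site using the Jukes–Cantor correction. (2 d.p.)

0.08

The sequences differ at 2 of 27 sites (18, 24), so p = 2/27 ≈ 0.074074.
d = −(3/4) ln(1 − 4p/3) = −0.75 ln(1 − 0.098765) = −0.75 ln(0.901235)
  = −0.75 × (-0.103989) = 0.077992 substitutions/site.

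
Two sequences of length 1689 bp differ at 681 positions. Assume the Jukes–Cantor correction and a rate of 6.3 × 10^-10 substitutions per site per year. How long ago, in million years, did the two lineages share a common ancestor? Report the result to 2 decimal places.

459.12

p = 681/1689 ≈ 0.403197.
d = −(3/4) ln(1 − 4p/3) = −0.75 ln(1 − 0.537596) = −0.75 ln(0.462404)
  = −0.75 × (-0.771316) = 0.578487 substitutions/site.
Under a molecular clock d = 2μt, so t = d/(2μ) = 0.578487 / (2 × 6.3 × 10^-10) = 459.12 million years.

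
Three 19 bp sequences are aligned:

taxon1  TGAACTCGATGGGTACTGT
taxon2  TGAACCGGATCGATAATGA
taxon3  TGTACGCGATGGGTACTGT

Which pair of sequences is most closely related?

taxon1–taxon2: 6/19 differ, p = 0.316, d = 0.410.
taxon1–taxon3: 2/19 differ, p = 0.105, d = 0.113.
taxon2–taxon3: 7/19 differ, p = 0.368, d = 0.507.
The smallest distance is between taxon1 and taxon3.

taxon1 and taxon3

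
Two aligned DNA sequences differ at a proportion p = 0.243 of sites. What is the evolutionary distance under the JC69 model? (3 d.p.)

0.294

d = −(3/4) ln(1 − 4p/3) = −0.75 ln(1 − 0.324) = −0.75 ln(0.676)
  = −0.75 × (-0.391562) = 0.293672 substitutions/site.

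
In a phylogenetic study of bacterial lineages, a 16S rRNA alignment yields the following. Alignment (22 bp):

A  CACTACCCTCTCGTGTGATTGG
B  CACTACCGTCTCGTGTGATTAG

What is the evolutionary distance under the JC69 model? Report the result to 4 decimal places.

The sequences differ at 2 of 22 sites (8, 21), so p = 2/22 ≈ 0.090909.
d = −(3/4) ln(1 − 4p/3) = −0.75 ln(1 − 0.121212) = −0.75 ln(0.878788)
  = −0.75 × (-0.129212) = 0.096909 substitutions/site.

0.0969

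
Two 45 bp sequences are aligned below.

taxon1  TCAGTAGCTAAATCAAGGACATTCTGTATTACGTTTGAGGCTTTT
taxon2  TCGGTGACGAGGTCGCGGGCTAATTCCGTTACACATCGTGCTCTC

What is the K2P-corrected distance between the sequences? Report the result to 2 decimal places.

Of 45 sites, 15 differences are transitions and 9 are transversions, so P = 15/45 ≈ 0.333333 and Q = 9/45 = 0.2.
Under the Kimura two-parameter model, d = −½ ln(1 − 2P − Q) − ¼ ln(1 − 2Q).
1 − 2P − Q = 0.133334, giving −½ ln(0.133334) = 1.007449.
1 − 2Q = 0.6, giving −¼ ln(0.6) = 0.127706.
d = 1.007449 + 0.127706 = 1.135155.

1.14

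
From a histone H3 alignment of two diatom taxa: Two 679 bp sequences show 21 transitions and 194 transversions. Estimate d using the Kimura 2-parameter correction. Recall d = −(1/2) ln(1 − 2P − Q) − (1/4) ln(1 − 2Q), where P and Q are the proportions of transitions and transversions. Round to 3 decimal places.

P = 21/679 ≈ 0.030928 and Q = 194/679 ≈ 0.285714.
Under the Kimura two-parameter model, d = −½ ln(1 − 2P − Q) − ¼ ln(1 − 2Q).
1 − 2P − Q = 0.65243, giving −½ ln(0.65243) = 0.213526.
1 − 2Q = 0.428572, giving −¼ ln(0.428572) = 0.211824.
d = 0.213526 + 0.211824 = 0.425350.

0.425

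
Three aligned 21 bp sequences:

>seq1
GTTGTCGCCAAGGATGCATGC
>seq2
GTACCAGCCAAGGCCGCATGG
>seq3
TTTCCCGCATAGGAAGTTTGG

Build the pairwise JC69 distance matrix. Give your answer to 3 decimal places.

d(seq1,seq2) = 0.441, d(seq1,seq3) = 0.635, d(seq2,seq3) = 0.635

seq1–seq2: 7/21 sites differ → p ≈ 0.333333, d = −0.75 ln(1 − 0.444444) = 0.440839 ≈ 0.441.
seq1–seq3: 9/21 sites differ → p ≈ 0.428571, d = −0.75 ln(1 − 0.571428) = 0.635472 ≈ 0.635.
seq2–seq3: 9/21 sites differ → p ≈ 0.428571, d = −0.75 ln(1 − 0.571428) = 0.635472 ≈ 0.635.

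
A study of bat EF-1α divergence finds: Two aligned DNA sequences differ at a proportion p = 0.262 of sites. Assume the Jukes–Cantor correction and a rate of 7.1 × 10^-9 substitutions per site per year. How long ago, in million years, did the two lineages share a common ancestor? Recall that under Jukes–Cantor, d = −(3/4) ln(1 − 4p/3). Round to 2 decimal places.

22.70

d = −(3/4) ln(1 − 4p/3) = −0.75 ln(1 − 0.349333) = −0.75 ln(0.650667)
  = −0.75 × (-0.429757) = 0.322318 substitutions/site.
Under a molecular clock d = 2μt, so t = d/(2μ) = 0.322318 / (2 × 7.1 × 10^-9) = 22.70 million years.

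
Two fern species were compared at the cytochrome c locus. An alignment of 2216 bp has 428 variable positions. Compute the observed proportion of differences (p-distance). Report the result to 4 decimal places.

0.1931

p = 428/2216 = 0.193140… ≈ 0.1931 (to 4 d.p.).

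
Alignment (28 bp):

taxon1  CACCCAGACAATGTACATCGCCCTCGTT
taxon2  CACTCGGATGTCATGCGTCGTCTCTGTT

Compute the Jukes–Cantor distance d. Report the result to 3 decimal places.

0.724

The sequences differ at 13 of 28 sites, so p = 13/28 ≈ 0.464286.
d = −(3/4) ln(1 − 4p/3) = −0.75 ln(1 − 0.619048) = −0.75 ln(0.380952)
  = −0.75 × (-0.965082) = 0.723812 substitutions/site.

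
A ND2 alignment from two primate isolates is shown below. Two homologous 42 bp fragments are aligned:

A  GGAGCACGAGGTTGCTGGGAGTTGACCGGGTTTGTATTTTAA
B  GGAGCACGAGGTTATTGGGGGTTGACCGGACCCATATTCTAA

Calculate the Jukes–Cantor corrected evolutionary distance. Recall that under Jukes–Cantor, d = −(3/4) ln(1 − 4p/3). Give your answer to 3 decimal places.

0.252

The sequences differ at 9 of 42 sites (14, 15, 20, 30, 31, 32, 33, 34, 39), so p = 9/42 ≈ 0.214286.
d = −(3/4) ln(1 − 4p/3) = −0.75 ln(1 − 0.285715) = −0.75 ln(0.714285)
  = −0.75 × (-0.336473) = 0.252355 substitutions/site.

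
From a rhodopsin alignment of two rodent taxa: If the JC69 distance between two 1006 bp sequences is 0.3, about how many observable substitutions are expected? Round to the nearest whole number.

249

Invert JC69: p = (3/4)(1 − e^(−4d/3)) = 0.75 × (1 − e^(-0.4)) = 0.75 × (1 − 0.670320) = 0.247260.
Expected differing sites = pL ≈ 0.247260 × 1006 = 248.74356 ≈ 249.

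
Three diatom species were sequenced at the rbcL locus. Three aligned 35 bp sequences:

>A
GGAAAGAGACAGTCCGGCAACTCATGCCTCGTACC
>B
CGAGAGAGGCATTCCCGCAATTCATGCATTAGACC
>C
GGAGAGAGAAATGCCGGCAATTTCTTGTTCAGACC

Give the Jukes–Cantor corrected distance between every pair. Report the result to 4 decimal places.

A–B: 10/35 sites differ → p ≈ 0.285714, d = −0.75 ln(1 − 0.380952) = 0.359679 ≈ 0.3597.
A–C: 12/35 sites differ → p ≈ 0.342857, d = −0.75 ln(1 − 0.457143) = 0.458182 ≈ 0.4582.
B–C: 11/35 sites differ → p ≈ 0.314286, d = −0.75 ln(1 − 0.419048) = 0.407315 ≈ 0.4073.

d(A,B) = 0.3597, d(A,C) = 0.4582, d(B,C) = 0.4073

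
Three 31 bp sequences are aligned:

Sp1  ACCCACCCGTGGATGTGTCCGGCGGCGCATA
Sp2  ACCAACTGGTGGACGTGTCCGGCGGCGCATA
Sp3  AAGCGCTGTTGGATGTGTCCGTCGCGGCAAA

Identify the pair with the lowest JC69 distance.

Sp1–Sp2: 4/31 differ, p = 0.129, d = 0.142.
Sp1–Sp3: 10/31 differ, p = 0.323, d = 0.422.
Sp2–Sp3: 10/31 differ, p = 0.323, d = 0.422.
The smallest distance is between Sp1 and Sp2.

Sp1 and Sp2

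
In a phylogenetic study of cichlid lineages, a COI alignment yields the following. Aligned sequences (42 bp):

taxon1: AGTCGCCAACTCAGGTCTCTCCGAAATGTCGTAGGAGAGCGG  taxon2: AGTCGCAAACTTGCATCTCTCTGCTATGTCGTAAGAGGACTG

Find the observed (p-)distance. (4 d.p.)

The sequences differ at 12 of 42 positions.
p = 12/42 = 0.285714… ≈ 0.2857 (to 4 d.p.).

0.2857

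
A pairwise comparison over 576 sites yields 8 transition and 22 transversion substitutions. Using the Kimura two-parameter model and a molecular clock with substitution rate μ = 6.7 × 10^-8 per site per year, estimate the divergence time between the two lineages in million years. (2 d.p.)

P = 8/576 ≈ 0.013889 and Q = 22/576 ≈ 0.038194.
Under the Kimura two-parameter model, d = −½ ln(1 − 2P − Q) − ¼ ln(1 − 2Q).
1 − 2P − Q = 0.934028, giving −½ ln(0.934028) = 0.034124.
1 − 2Q = 0.923612, giving −¼ ln(0.923612) = 0.019866.
d = 0.034124 + 0.019866 = 0.053990.
Under a molecular clock d = 2μt, so t = d/(2μ) = 0.053990 / (2 × 6.7 × 10^-8) = 0.40 million years.

0.40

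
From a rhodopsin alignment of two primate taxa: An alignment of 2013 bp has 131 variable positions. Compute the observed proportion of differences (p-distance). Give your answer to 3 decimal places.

0.065

p = 131/2013 = 0.065076… ≈ 0.065 (to 3 d.p.).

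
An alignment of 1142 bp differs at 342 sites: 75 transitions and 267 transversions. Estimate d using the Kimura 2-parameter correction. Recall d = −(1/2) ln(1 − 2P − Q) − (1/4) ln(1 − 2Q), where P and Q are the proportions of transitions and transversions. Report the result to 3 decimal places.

P = 75/1142 ≈ 0.065674 and Q = 267/1142 ≈ 0.2338.
Under the Kimura two-parameter model, d = −½ ln(1 − 2P − Q) − ¼ ln(1 − 2Q).
1 − 2P − Q = 0.634852, giving −½ ln(0.634852) = 0.227182.
1 − 2Q = 0.5324, giving −¼ ln(0.5324) = 0.157590.
d = 0.227182 + 0.157590 = 0.384772.

0.385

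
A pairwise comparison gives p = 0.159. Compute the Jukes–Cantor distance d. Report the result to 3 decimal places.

0.179

d = −(3/4) ln(1 − 4p/3) = −0.75 ln(1 − 0.212) = −0.75 ln(0.788)
  = −0.75 × (-0.238257) = 0.178693 substitutions/site.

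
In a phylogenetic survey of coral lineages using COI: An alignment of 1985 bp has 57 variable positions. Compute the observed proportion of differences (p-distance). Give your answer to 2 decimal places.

p = 57/1985 = 0.028715… ≈ 0.03 (to 2 d.p.).

0.03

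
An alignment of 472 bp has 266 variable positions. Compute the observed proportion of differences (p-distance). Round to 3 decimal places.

0.564

p = 266/472 = 0.563559… ≈ 0.564 (to 3 d.p.).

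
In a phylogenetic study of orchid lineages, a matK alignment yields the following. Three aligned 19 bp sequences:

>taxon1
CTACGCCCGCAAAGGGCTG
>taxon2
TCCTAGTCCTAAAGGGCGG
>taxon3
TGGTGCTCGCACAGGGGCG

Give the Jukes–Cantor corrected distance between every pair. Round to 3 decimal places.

taxon1–taxon2: 10/19 sites differ → p ≈ 0.526316, d = −0.75 ln(1 − 0.701755) = 0.907380 ≈ 0.907.
taxon1–taxon3: 8/19 sites differ → p ≈ 0.421053, d = −0.75 ln(1 − 0.561404) = 0.618132 ≈ 0.618.
taxon2–taxon3: 9/19 sites differ → p ≈ 0.473684, d = −0.75 ln(1 − 0.631579) = 0.748897 ≈ 0.749.

d(taxon1,taxon2) = 0.907, d(taxon1,taxon3) = 0.618, d(taxon2,taxon3) = 0.749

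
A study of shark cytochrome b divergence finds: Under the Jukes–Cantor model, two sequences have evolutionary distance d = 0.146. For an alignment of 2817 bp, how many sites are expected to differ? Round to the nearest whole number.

374

Invert JC69: p = (3/4)(1 − e^(−4d/3)) = 0.75 × (1 − e^(-0.194667)) = 0.75 × (1 − 0.823109) = 0.132668.
Expected differing sites = pL ≈ 0.132668 × 2817 = 373.725756 ≈ 374.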